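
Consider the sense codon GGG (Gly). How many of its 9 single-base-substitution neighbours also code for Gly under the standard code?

Position 1: none → 0 synonymous.
Position 2: none → 0 synonymous.
Position 3: GGU, GGC, GGA → 3 synonymous.
Total: 0 + 0 + 3 = 3.

3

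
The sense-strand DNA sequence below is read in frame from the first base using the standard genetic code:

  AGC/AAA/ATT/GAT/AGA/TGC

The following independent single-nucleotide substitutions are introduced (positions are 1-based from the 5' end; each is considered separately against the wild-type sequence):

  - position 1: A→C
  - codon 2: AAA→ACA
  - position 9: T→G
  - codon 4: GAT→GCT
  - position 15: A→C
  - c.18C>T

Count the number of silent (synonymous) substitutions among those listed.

1

Codon 1: AGC (Ser) → CGC (Arg) — missense.
Codon 2: AAA (Lys) → ACA (Thr) — missense.
Codon 3: ATT (Ile) → ATG (Met) — missense.
Codon 4: GAT (Asp) → GCT (Ala) — missense.
Codon 5: AGA (Arg) → AGC (Ser) — missense.
Codon 6: TGC (Cys) → TGT (Cys) — synonymous.
Synonymous: 1 of 6.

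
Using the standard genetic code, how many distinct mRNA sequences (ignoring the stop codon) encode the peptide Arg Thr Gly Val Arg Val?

Arg: 6 codons.
Thr: 4 codons.
Gly: 4 codons.
Val: 4 codons.
Arg: 6 codons.
Val: 4 codons.
6 × 4 × 4 × 4 × 6 × 4 = 9216.

9216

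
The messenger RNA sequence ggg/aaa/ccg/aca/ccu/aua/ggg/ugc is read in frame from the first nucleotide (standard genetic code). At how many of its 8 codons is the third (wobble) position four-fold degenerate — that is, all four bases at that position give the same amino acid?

Codon 1 GGG (Gly): third position 4-fold.
Codon 2 AAA (Lys): third position 2-fold.
Codon 3 CCG (Pro): third position 4-fold.
Codon 4 ACA (Thr): third position 4-fold.
Codon 5 CCU (Pro): third position 4-fold.
Codon 6 AUA (Ile): third position 3-fold.
Codon 7 GGG (Gly): third position 4-fold.
Codon 8 UGC (Cys): third position 2-fold.
Four-fold degenerate third positions: 5.

5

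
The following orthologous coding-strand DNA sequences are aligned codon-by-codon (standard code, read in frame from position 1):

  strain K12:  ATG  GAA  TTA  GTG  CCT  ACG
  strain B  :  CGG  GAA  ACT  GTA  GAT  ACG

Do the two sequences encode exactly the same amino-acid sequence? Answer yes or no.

no

Codon 1: ATG Met / CGG Arg — nonsynonymous.
Codon 2: GAA Glu / GAA Glu — identical.
Codon 3: TTA Leu / ACT Thr — nonsynonymous.
Codon 4: GTG Val / GTA Val — synonymous.
Codon 5: CCT Pro / GAT Asp — nonsynonymous.
Codon 6: ACG Thr / ACG Thr — identical.
Nonsynonymous differences: 3 → different protein.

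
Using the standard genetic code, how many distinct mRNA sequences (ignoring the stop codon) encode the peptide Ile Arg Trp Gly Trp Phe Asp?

288

Ile: 3 codons.
Arg: 6 codons.
Trp: 1 codon.
Gly: 4 codons.
Trp: 1 codon.
Phe: 2 codons.
Asp: 2 codons.
3 × 6 × 1 × 4 × 1 × 2 × 2 = 288.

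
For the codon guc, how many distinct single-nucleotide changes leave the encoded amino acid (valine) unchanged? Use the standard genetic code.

Position 1: none → 0 synonymous.
Position 2: none → 0 synonymous.
Position 3: GUU, GUA, GUG → 3 synonymous.
Total: 0 + 0 + 3 = 3.

3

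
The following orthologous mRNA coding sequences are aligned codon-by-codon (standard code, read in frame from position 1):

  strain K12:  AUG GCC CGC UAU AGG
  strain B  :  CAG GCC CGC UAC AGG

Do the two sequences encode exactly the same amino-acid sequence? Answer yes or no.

no

Codon 1: AUG Met / CAG Gln — nonsynonymous.
Codon 2: GCC Ala / GCC Ala — identical.
Codon 3: CGC Arg / CGC Arg — identical.
Codon 4: UAU Tyr / UAC Tyr — synonymous.
Codon 5: AGG Arg / AGG Arg — identical.
Nonsynonymous differences: 1 → different protein.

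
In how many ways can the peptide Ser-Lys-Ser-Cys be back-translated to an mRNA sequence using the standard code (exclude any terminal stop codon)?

144

Ser: 6 codons.
Lys: 2 codons.
Ser: 6 codons.
Cys: 2 codons.
6 × 2 × 6 × 2 = 144.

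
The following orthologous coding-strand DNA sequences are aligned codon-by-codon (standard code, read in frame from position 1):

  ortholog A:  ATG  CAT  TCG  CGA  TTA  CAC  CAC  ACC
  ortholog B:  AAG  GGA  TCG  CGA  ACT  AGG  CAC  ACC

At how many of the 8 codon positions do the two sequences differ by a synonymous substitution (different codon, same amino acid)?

Codon 1: ATG Met / AAG Lys — nonsynonymous.
Codon 2: CAT His / GGA Gly — nonsynonymous.
Codon 3: TCG Ser / TCG Ser — identical.
Codon 4: CGA Arg / CGA Arg — identical.
Codon 5: TTA Leu / ACT Thr — nonsynonymous.
Codon 6: CAC His / AGG Arg — nonsynonymous.
Codon 7: CAC His / CAC His — identical.
Codon 8: ACC Thr / ACC Thr — identical.
Synonymous differences: 0.

0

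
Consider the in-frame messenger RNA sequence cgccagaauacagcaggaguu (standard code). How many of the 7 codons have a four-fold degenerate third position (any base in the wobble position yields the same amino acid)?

Codon 1 CGC (Arg): third position 4-fold.
Codon 2 CAG (Gln): third position 2-fold.
Codon 3 AAU (Asn): third position 2-fold.
Codon 4 ACA (Thr): third position 4-fold.
Codon 5 GCA (Ala): third position 4-fold.
Codon 6 GGA (Gly): third position 4-fold.
Codon 7 GUU (Val): third position 4-fold.
Four-fold degenerate third positions: 5.

5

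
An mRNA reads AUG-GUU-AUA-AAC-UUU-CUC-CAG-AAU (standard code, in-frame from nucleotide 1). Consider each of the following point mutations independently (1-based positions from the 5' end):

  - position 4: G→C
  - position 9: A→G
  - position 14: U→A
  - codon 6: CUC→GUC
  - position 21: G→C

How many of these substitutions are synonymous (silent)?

Codon 2: GUU (Val) → CUU (Leu) — missense.
Codon 3: AUA (Ile) → AUG (Met) — missense.
Codon 5: UUU (Phe) → UAU (Tyr) — missense.
Codon 6: CUC (Leu) → GUC (Val) — missense.
Codon 7: CAG (Gln) → CAC (His) — missense.
Synonymous: 0 of 5.

0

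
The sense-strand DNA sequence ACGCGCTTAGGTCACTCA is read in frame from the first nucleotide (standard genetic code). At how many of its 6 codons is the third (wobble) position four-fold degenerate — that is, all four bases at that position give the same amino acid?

Codon 1 ACG (Thr): third position 4-fold.
Codon 2 CGC (Arg): third position 4-fold.
Codon 3 TTA (Leu): third position 2-fold.
Codon 4 GGT (Gly): third position 4-fold.
Codon 5 CAC (His): third position 2-fold.
Codon 6 TCA (Ser): third position 4-fold.
Four-fold degenerate third positions: 4.

4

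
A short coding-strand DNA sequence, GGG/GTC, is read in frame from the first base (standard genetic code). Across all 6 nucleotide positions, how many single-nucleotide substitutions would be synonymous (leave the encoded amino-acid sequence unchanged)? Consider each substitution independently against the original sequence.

Codon 1 (GGG, Gly): 3 synonymous substitutions.
Codon 2 (GTC, Val): 3 synonymous substitutions.
Total: 3 + 3 = 6.

6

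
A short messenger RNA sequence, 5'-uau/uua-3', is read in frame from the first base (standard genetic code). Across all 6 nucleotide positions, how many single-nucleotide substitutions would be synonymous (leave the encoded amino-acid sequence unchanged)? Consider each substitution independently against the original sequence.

Codon 1 (UAU, Tyr): 1 synonymous substitution.
Codon 2 (UUA, Leu): 2 synonymous substitutions.
Total: 1 + 2 = 3.

3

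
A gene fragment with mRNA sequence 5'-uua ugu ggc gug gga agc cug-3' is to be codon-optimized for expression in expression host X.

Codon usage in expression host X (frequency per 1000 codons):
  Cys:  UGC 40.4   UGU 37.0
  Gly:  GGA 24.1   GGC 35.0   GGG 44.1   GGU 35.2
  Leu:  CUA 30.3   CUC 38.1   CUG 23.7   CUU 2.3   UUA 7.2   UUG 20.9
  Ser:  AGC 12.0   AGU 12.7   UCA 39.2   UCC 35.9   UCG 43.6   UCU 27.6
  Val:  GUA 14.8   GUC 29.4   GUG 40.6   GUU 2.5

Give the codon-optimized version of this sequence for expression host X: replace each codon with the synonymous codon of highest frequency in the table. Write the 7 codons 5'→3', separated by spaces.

Codon 1 (Leu): best is CUC at 38.1.
Codon 2 (Cys): best is UGC at 40.4.
Codon 3 (Gly): best is GGG at 44.1.
Codon 4 (Val): best is GUG at 40.6.
Codon 5 (Gly): best is GGG at 44.1.
Codon 6 (Ser): best is UCG at 43.6.
Codon 7 (Leu): best is CUC at 38.1.

CUC UGC GGG GUG GGG UCG CUC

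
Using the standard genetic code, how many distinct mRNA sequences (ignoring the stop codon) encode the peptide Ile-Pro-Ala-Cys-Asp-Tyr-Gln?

768

Ile: 3 codons.
Pro: 4 codons.
Ala: 4 codons.
Cys: 2 codons.
Asp: 2 codons.
Tyr: 2 codons.
Gln: 2 codons.
3 × 4 × 4 × 2 × 2 × 2 × 2 = 768.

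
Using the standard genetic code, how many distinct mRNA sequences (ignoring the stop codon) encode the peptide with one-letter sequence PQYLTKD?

Pro: 4 codons.
Gln: 2 codons.
Tyr: 2 codons.
Leu: 6 codons.
Thr: 4 codons.
Lys: 2 codons.
Asp: 2 codons.
4 × 2 × 2 × 6 × 4 × 2 × 2 = 1536.

1536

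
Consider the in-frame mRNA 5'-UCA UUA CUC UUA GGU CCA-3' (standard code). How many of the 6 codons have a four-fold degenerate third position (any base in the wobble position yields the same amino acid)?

4

Codon 1 UCA (Ser): third position 4-fold.
Codon 2 UUA (Leu): third position 2-fold.
Codon 3 CUC (Leu): third position 4-fold.
Codon 4 UUA (Leu): third position 2-fold.
Codon 5 GGU (Gly): third position 4-fold.
Codon 6 CCA (Pro): third position 4-fold.
Four-fold degenerate third positions: 4.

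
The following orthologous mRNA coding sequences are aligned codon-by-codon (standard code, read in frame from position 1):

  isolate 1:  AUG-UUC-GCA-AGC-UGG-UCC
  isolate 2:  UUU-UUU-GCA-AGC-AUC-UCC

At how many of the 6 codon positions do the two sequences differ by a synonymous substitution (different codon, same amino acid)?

Codon 1: AUG Met / UUU Phe — nonsynonymous.
Codon 2: UUC Phe / UUU Phe — synonymous.
Codon 3: GCA Ala / GCA Ala — identical.
Codon 4: AGC Ser / AGC Ser — identical.
Codon 5: UGG Trp / AUC Ile — nonsynonymous.
Codon 6: UCC Ser / UCC Ser — identical.
Synonymous differences: 1.

1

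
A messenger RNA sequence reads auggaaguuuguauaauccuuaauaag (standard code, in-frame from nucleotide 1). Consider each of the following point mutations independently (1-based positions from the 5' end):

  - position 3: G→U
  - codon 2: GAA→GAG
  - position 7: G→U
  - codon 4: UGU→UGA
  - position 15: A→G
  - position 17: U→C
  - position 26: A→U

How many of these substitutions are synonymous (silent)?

1

Codon 1: AUG (Met) → AUU (Ile) — missense.
Codon 2: GAA (Glu) → GAG (Glu) — synonymous.
Codon 3: GUU (Val) → UUU (Phe) — missense.
Codon 4: UGU (Cys) → UGA (Stop) — nonsense.
Codon 5: AUA (Ile) → AUG (Met) — missense.
Codon 6: AUC (Ile) → ACC (Thr) — missense.
Codon 9: AAG (Lys) → AUG (Met) — missense.
Synonymous: 1 of 7.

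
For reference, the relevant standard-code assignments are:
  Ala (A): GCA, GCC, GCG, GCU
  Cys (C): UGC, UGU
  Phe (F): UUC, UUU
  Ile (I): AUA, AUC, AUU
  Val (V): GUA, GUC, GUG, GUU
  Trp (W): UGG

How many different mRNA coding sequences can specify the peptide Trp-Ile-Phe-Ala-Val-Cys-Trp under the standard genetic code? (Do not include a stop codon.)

192

Trp: 1 codon.
Ile: 3 codons.
Phe: 2 codons.
Ala: 4 codons.
Val: 4 codons.
Cys: 2 codons.
Trp: 1 codon.
1 × 3 × 2 × 4 × 4 × 2 × 1 = 192.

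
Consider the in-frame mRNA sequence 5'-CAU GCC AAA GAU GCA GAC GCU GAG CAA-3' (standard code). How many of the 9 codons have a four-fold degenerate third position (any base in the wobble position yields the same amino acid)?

3

Codon 1 CAU (His): third position 2-fold.
Codon 2 GCC (Ala): third position 4-fold.
Codon 3 AAA (Lys): third position 2-fold.
Codon 4 GAU (Asp): third position 2-fold.
Codon 5 GCA (Ala): third position 4-fold.
Codon 6 GAC (Asp): third position 2-fold.
Codon 7 GCU (Ala): third position 4-fold.
Codon 8 GAG (Glu): third position 2-fold.
Codon 9 CAA (Gln): third position 2-fold.
Four-fold degenerate third positions: 3.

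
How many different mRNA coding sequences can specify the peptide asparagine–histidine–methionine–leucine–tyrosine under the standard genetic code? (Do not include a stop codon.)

48

Asn: 2 codons.
His: 2 codons.
Met: 1 codon.
Leu: 6 codons.
Tyr: 2 codons.
2 × 2 × 1 × 6 × 2 = 48.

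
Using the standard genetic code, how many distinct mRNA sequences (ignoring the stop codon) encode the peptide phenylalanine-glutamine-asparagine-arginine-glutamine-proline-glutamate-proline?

Phe: 2 codons.
Gln: 2 codons.
Asn: 2 codons.
Arg: 6 codons.
Gln: 2 codons.
Pro: 4 codons.
Glu: 2 codons.
Pro: 4 codons.
2 × 2 × 2 × 6 × 2 × 4 × 2 × 4 = 3072.

3072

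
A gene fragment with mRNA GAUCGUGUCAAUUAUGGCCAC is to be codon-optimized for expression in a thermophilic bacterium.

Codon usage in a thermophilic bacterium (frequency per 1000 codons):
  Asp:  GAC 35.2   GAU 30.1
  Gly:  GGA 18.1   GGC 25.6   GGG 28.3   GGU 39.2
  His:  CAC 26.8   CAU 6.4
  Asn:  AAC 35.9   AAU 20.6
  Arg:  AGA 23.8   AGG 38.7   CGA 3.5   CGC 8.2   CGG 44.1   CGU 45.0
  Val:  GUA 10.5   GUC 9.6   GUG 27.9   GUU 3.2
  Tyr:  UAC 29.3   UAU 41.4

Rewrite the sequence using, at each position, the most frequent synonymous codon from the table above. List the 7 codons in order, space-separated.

Codon 1 (Asp): best is GAC at 35.2.
Codon 2 (Arg): best is CGU at 45.0.
Codon 3 (Val): best is GUG at 27.9.
Codon 4 (Asn): best is AAC at 35.9.
Codon 5 (Tyr): best is UAU at 41.4.
Codon 6 (Gly): best is GGU at 39.2.
Codon 7 (His): best is CAC at 26.8.

GAC CGU GUG AAC UAU GGU CAC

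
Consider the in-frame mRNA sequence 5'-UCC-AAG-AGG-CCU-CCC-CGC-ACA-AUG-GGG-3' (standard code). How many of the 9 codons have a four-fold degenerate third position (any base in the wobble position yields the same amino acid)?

Codon 1 UCC (Ser): third position 4-fold.
Codon 2 AAG (Lys): third position 2-fold.
Codon 3 AGG (Arg): third position 2-fold.
Codon 4 CCU (Pro): third position 4-fold.
Codon 5 CCC (Pro): third position 4-fold.
Codon 6 CGC (Arg): third position 4-fold.
Codon 7 ACA (Thr): third position 4-fold.
Codon 8 AUG (Met): third position 1-fold.
Codon 9 GGG (Gly): third position 4-fold.
Four-fold degenerate third positions: 6.

6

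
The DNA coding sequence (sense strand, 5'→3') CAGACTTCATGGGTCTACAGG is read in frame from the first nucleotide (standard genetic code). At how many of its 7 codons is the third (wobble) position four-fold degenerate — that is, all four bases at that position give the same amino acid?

Codon 1 CAG (Gln): third position 2-fold.
Codon 2 ACT (Thr): third position 4-fold.
Codon 3 TCA (Ser): third position 4-fold.
Codon 4 TGG (Trp): third position 1-fold.
Codon 5 GTC (Val): third position 4-fold.
Codon 6 TAC (Tyr): third position 2-fold.
Codon 7 AGG (Arg): third position 2-fold.
Four-fold degenerate third positions: 3.

3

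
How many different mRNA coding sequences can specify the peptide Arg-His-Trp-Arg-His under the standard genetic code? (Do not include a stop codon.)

Arg: 6 codons.
His: 2 codons.
Trp: 1 codon.
Arg: 6 codons.
His: 2 codons.
6 × 2 × 1 × 6 × 2 = 144.

144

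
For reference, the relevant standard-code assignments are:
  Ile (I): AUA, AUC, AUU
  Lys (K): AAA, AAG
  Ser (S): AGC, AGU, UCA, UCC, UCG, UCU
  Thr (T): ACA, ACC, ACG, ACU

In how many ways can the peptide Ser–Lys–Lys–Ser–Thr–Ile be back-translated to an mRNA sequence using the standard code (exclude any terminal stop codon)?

1728

Ser: 6 codons.
Lys: 2 codons.
Lys: 2 codons.
Ser: 6 codons.
Thr: 4 codons.
Ile: 3 codons.
6 × 2 × 2 × 6 × 4 × 3 = 1728.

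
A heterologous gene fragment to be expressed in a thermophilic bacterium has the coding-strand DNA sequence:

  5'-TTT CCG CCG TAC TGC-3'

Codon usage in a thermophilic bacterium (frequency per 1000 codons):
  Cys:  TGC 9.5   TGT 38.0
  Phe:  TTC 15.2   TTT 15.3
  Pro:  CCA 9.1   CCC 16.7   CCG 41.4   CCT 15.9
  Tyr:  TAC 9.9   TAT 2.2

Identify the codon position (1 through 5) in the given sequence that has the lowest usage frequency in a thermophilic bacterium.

5

Codon 1 TTT (Phe): 15.3 per 1000.
Codon 2 CCG (Pro): 41.4 per 1000.
Codon 3 CCG (Pro): 41.4 per 1000.
Codon 4 TAC (Tyr): 9.9 per 1000.
Codon 5 TGC (Cys): 9.5 per 1000.
Lowest frequency is 9.5 at codon 5.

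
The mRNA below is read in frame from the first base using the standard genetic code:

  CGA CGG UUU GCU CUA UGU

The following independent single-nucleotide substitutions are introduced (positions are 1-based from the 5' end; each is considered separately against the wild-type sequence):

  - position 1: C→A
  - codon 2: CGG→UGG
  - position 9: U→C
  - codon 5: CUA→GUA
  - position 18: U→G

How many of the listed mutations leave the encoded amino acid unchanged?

Codon 1: CGA (Arg) → AGA (Arg) — synonymous.
Codon 2: CGG (Arg) → UGG (Trp) — missense.
Codon 3: UUU (Phe) → UUC (Phe) — synonymous.
Codon 5: CUA (Leu) → GUA (Val) — missense.
Codon 6: UGU (Cys) → UGG (Trp) — missense.
Synonymous: 2 of 5.

2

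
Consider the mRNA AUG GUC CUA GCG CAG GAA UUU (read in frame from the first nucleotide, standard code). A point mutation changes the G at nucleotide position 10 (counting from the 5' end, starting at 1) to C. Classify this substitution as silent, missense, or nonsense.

missense

Position 10 falls in codon 4: GCG → Ala.
After the substitution the codon is CCG → Pro.
Ala ≠ Pro, so this is a missense mutation.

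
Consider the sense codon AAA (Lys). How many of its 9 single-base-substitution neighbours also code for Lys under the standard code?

Position 1: none → 0 synonymous.
Position 2: none → 0 synonymous.
Position 3: AAG → 1 synonymous.
Total: 0 + 0 + 1 = 1.

1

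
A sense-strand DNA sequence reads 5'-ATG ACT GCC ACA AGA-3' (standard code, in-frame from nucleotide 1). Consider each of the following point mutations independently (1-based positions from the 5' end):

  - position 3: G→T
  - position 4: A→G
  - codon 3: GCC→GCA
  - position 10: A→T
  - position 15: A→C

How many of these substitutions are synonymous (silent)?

Codon 1: ATG (Met) → ATT (Ile) — missense.
Codon 2: ACT (Thr) → GCT (Ala) — missense.
Codon 3: GCC (Ala) → GCA (Ala) — synonymous.
Codon 4: ACA (Thr) → TCA (Ser) — missense.
Codon 5: AGA (Arg) → AGC (Ser) — missense.
Synonymous: 1 of 5.

1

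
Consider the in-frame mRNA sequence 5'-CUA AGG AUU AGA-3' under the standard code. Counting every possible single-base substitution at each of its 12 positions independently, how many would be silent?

Codon 1 (CUA, Leu): 4 synonymous substitutions.
Codon 2 (AGG, Arg): 2 synonymous substitutions.
Codon 3 (AUU, Ile): 2 synonymous substitutions.
Codon 4 (AGA, Arg): 2 synonymous substitutions.
Total: 4 + 2 + 2 + 2 = 10.

10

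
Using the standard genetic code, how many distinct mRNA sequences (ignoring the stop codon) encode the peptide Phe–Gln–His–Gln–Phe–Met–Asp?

Phe: 2 codons.
Gln: 2 codons.
His: 2 codons.
Gln: 2 codons.
Phe: 2 codons.
Met: 1 codon.
Asp: 2 codons.
2 × 2 × 2 × 2 × 2 × 1 × 2 = 64.

64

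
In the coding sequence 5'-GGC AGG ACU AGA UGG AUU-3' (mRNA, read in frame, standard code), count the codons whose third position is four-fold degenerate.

2

Codon 1 GGC (Gly): third position 4-fold.
Codon 2 AGG (Arg): third position 2-fold.
Codon 3 ACU (Thr): third position 4-fold.
Codon 4 AGA (Arg): third position 2-fold.
Codon 5 UGG (Trp): third position 1-fold.
Codon 6 AUU (Ile): third position 3-fold.
Four-fold degenerate third positions: 2.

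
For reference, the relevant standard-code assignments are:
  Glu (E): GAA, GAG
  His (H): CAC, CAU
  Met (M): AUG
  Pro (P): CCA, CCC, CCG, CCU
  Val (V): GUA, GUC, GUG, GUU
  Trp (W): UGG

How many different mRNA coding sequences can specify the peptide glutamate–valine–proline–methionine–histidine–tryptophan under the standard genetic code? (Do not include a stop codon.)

64

Glu: 2 codons.
Val: 4 codons.
Pro: 4 codons.
Met: 1 codon.
His: 2 codons.
Trp: 1 codon.
2 × 4 × 4 × 1 × 2 × 1 = 64.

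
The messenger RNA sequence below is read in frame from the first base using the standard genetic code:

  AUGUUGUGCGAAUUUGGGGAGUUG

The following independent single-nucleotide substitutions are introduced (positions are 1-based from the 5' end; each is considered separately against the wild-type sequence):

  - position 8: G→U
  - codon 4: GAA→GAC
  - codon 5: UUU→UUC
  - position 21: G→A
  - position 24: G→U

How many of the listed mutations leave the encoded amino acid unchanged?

2

Codon 3: UGC (Cys) → UUC (Phe) — missense.
Codon 4: GAA (Glu) → GAC (Asp) — missense.
Codon 5: UUU (Phe) → UUC (Phe) — synonymous.
Codon 7: GAG (Glu) → GAA (Glu) — synonymous.
Codon 8: UUG (Leu) → UUU (Phe) — missense.
Synonymous: 2 of 5.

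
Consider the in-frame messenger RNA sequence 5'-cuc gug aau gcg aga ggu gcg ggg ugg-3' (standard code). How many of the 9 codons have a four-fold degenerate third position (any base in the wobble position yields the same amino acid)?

Codon 1 CUC (Leu): third position 4-fold.
Codon 2 GUG (Val): third position 4-fold.
Codon 3 AAU (Asn): third position 2-fold.
Codon 4 GCG (Ala): third position 4-fold.
Codon 5 AGA (Arg): third position 2-fold.
Codon 6 GGU (Gly): third position 4-fold.
Codon 7 GCG (Ala): third position 4-fold.
Codon 8 GGG (Gly): third position 4-fold.
Codon 9 UGG (Trp): third position 1-fold.
Four-fold degenerate third positions: 6.

6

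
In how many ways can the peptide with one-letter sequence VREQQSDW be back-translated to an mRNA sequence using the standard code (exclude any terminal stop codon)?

Val: 4 codons.
Arg: 6 codons.
Glu: 2 codons.
Gln: 2 codons.
Gln: 2 codons.
Ser: 6 codons.
Asp: 2 codons.
Trp: 1 codon.
4 × 6 × 2 × 2 × 2 × 6 × 2 × 1 = 2304.

2304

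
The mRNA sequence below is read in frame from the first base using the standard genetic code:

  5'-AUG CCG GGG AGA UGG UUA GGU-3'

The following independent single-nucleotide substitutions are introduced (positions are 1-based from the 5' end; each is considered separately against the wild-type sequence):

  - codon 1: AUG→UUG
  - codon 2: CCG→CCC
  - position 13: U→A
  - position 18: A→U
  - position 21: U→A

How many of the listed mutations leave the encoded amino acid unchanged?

2

Codon 1: AUG (Met) → UUG (Leu) — missense.
Codon 2: CCG (Pro) → CCC (Pro) — synonymous.
Codon 5: UGG (Trp) → AGG (Arg) — missense.
Codon 6: UUA (Leu) → UUU (Phe) — missense.
Codon 7: GGU (Gly) → GGA (Gly) — synonymous.
Synonymous: 2 of 5.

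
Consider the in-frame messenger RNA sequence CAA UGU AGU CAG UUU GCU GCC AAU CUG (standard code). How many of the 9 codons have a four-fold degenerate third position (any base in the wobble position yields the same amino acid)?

Codon 1 CAA (Gln): third position 2-fold.
Codon 2 UGU (Cys): third position 2-fold.
Codon 3 AGU (Ser): third position 2-fold.
Codon 4 CAG (Gln): third position 2-fold.
Codon 5 UUU (Phe): third position 2-fold.
Codon 6 GCU (Ala): third position 4-fold.
Codon 7 GCC (Ala): third position 4-fold.
Codon 8 AAU (Asn): third position 2-fold.
Codon 9 CUG (Leu): third position 4-fold.
Four-fold degenerate third positions: 3.

3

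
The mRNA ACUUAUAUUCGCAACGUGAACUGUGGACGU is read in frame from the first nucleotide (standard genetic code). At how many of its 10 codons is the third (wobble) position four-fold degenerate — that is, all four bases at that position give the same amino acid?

5

Codon 1 ACU (Thr): third position 4-fold.
Codon 2 UAU (Tyr): third position 2-fold.
Codon 3 AUU (Ile): third position 3-fold.
Codon 4 CGC (Arg): third position 4-fold.
Codon 5 AAC (Asn): third position 2-fold.
Codon 6 GUG (Val): third position 4-fold.
Codon 7 AAC (Asn): third position 2-fold.
Codon 8 UGU (Cys): third position 2-fold.
Codon 9 GGA (Gly): third position 4-fold.
Codon 10 CGU (Arg): third position 4-fold.
Four-fold degenerate third positions: 5.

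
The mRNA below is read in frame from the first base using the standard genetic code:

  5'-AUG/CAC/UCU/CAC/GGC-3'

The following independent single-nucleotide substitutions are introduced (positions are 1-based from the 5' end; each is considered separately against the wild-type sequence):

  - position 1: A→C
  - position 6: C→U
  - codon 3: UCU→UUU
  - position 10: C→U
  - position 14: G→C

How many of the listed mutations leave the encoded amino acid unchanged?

Codon 1: AUG (Met) → CUG (Leu) — missense.
Codon 2: CAC (His) → CAU (His) — synonymous.
Codon 3: UCU (Ser) → UUU (Phe) — missense.
Codon 4: CAC (His) → UAC (Tyr) — missense.
Codon 5: GGC (Gly) → GCC (Ala) — missense.
Synonymous: 1 of 5.

1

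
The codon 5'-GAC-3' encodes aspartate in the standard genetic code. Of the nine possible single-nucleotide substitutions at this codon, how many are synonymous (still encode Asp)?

1

Position 1: none → 0 synonymous.
Position 2: none → 0 synonymous.
Position 3: GAU → 1 synonymous.
Total: 0 + 0 + 1 = 1.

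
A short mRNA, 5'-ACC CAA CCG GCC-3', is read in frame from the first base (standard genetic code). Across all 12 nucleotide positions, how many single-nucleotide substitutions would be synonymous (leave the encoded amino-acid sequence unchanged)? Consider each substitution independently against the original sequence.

10

Codon 1 (ACC, Thr): 3 synonymous substitutions.
Codon 2 (CAA, Gln): 1 synonymous substitution.
Codon 3 (CCG, Pro): 3 synonymous substitutions.
Codon 4 (GCC, Ala): 3 synonymous substitutions.
Total: 3 + 1 + 3 + 3 = 10.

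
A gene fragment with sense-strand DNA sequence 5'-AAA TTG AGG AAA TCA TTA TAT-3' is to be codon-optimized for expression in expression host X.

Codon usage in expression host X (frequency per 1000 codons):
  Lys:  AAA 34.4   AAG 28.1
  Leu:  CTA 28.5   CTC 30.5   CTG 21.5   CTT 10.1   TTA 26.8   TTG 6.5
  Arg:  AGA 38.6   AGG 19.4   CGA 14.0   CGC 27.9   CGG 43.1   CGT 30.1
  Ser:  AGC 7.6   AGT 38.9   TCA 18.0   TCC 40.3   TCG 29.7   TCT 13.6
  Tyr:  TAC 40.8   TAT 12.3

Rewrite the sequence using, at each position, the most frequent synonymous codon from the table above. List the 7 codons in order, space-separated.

Codon 1 (Lys): best is AAA at 34.4.
Codon 2 (Leu): best is CTC at 30.5.
Codon 3 (Arg): best is CGG at 43.1.
Codon 4 (Lys): best is AAA at 34.4.
Codon 5 (Ser): best is TCC at 40.3.
Codon 6 (Leu): best is CTC at 30.5.
Codon 7 (Tyr): best is TAC at 40.8.

AAA CTC CGG AAA TCC CTC TAC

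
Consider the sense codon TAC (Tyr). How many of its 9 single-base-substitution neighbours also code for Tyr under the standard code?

1

Position 1: none → 0 synonymous.
Position 2: none → 0 synonymous.
Position 3: TAT → 1 synonymous.
Total: 0 + 0 + 1 = 1.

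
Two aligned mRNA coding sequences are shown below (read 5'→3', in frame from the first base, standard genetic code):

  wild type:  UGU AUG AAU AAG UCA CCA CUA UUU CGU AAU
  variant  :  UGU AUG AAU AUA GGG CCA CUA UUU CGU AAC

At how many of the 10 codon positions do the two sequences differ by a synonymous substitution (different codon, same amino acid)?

Codon 1: UGU Cys / UGU Cys — identical.
Codon 2: AUG Met / AUG Met — identical.
Codon 3: AAU Asn / AAU Asn — identical.
Codon 4: AAG Lys / AUA Ile — nonsynonymous.
Codon 5: UCA Ser / GGG Gly — nonsynonymous.
Codon 6: CCA Pro / CCA Pro — identical.
Codon 7: CUA Leu / CUA Leu — identical.
Codon 8: UUU Phe / UUU Phe — identical.
Codon 9: CGU Arg / CGU Arg — identical.
Codon 10: AAU Asn / AAC Asn — synonymous.
Synonymous differences: 1.

1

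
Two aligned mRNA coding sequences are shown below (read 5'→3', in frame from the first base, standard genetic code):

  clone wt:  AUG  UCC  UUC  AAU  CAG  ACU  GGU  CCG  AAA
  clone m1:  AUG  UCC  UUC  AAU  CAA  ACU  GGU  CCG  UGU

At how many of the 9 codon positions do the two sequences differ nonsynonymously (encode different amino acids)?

Codon 1: AUG Met / AUG Met — identical.
Codon 2: UCC Ser / UCC Ser — identical.
Codon 3: UUC Phe / UUC Phe — identical.
Codon 4: AAU Asn / AAU Asn — identical.
Codon 5: CAG Gln / CAA Gln — synonymous.
Codon 6: ACU Thr / ACU Thr — identical.
Codon 7: GGU Gly / GGU Gly — identical.
Codon 8: CCG Pro / CCG Pro — identical.
Codon 9: AAA Lys / UGU Cys — nonsynonymous.
Nonsynonymous differences: 1.

1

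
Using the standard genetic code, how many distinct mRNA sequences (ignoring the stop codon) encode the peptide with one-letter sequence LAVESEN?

Leu: 6 codons.
Ala: 4 codons.
Val: 4 codons.
Glu: 2 codons.
Ser: 6 codons.
Glu: 2 codons.
Asn: 2 codons.
6 × 4 × 4 × 2 × 6 × 2 × 2 = 4608.

4608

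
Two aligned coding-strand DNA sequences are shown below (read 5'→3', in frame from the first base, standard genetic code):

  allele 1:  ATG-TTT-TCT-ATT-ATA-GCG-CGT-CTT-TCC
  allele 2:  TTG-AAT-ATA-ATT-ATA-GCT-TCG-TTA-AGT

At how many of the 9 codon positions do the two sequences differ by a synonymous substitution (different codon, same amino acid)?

Codon 1: ATG Met / TTG Leu — nonsynonymous.
Codon 2: TTT Phe / AAT Asn — nonsynonymous.
Codon 3: TCT Ser / ATA Ile — nonsynonymous.
Codon 4: ATT Ile / ATT Ile — identical.
Codon 5: ATA Ile / ATA Ile — identical.
Codon 6: GCG Ala / GCT Ala — synonymous.
Codon 7: CGT Arg / TCG Ser — nonsynonymous.
Codon 8: CTT Leu / TTA Leu — synonymous.
Codon 9: TCC Ser / AGT Ser — synonymous.
Synonymous differences: 3.

3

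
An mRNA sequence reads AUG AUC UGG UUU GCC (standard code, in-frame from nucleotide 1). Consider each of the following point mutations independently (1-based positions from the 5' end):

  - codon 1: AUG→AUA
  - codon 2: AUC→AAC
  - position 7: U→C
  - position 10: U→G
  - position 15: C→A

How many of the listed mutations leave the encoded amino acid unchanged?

1

Codon 1: AUG (Met) → AUA (Ile) — missense.
Codon 2: AUC (Ile) → AAC (Asn) — missense.
Codon 3: UGG (Trp) → CGG (Arg) — missense.
Codon 4: UUU (Phe) → GUU (Val) — missense.
Codon 5: GCC (Ala) → GCA (Ala) — synonymous.
Synonymous: 1 of 5.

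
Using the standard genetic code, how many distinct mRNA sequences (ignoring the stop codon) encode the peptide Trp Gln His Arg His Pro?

192

Trp: 1 codon.
Gln: 2 codons.
His: 2 codons.
Arg: 6 codons.
His: 2 codons.
Pro: 4 codons.
1 × 2 × 2 × 6 × 2 × 4 = 192.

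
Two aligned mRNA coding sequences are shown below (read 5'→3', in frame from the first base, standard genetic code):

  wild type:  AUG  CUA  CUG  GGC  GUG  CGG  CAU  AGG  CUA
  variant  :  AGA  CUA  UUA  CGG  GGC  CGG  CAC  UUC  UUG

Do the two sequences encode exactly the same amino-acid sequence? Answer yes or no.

no

Codon 1: AUG Met / AGA Arg — nonsynonymous.
Codon 2: CUA Leu / CUA Leu — identical.
Codon 3: CUG Leu / UUA Leu — synonymous.
Codon 4: GGC Gly / CGG Arg — nonsynonymous.
Codon 5: GUG Val / GGC Gly — nonsynonymous.
Codon 6: CGG Arg / CGG Arg — identical.
Codon 7: CAU His / CAC His — synonymous.
Codon 8: AGG Arg / UUC Phe — nonsynonymous.
Codon 9: CUA Leu / UUG Leu — synonymous.
Nonsynonymous differences: 4 → different protein.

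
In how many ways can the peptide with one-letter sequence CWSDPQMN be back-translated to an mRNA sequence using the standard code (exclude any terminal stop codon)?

Cys: 2 codons.
Trp: 1 codon.
Ser: 6 codons.
Asp: 2 codons.
Pro: 4 codons.
Gln: 2 codons.
Met: 1 codon.
Asn: 2 codons.
2 × 1 × 6 × 2 × 4 × 2 × 1 × 2 = 384.

384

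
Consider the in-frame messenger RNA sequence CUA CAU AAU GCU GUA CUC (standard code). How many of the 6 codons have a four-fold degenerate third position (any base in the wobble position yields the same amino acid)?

4

Codon 1 CUA (Leu): third position 4-fold.
Codon 2 CAU (His): third position 2-fold.
Codon 3 AAU (Asn): third position 2-fold.
Codon 4 GCU (Ala): third position 4-fold.
Codon 5 GUA (Val): third position 4-fold.
Codon 6 CUC (Leu): third position 4-fold.
Four-fold degenerate third positions: 4.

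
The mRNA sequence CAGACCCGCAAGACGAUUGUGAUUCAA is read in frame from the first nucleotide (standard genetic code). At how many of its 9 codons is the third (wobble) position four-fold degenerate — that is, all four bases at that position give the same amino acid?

Codon 1 CAG (Gln): third position 2-fold.
Codon 2 ACC (Thr): third position 4-fold.
Codon 3 CGC (Arg): third position 4-fold.
Codon 4 AAG (Lys): third position 2-fold.
Codon 5 ACG (Thr): third position 4-fold.
Codon 6 AUU (Ile): third position 3-fold.
Codon 7 GUG (Val): third position 4-fold.
Codon 8 AUU (Ile): third position 3-fold.
Codon 9 CAA (Gln): third position 2-fold.
Four-fold degenerate third positions: 4.

4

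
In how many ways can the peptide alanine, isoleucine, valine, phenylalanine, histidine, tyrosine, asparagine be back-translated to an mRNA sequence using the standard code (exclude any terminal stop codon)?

768

Ala: 4 codons.
Ile: 3 codons.
Val: 4 codons.
Phe: 2 codons.
His: 2 codons.
Tyr: 2 codons.
Asn: 2 codons.
4 × 3 × 4 × 2 × 2 × 2 × 2 = 768.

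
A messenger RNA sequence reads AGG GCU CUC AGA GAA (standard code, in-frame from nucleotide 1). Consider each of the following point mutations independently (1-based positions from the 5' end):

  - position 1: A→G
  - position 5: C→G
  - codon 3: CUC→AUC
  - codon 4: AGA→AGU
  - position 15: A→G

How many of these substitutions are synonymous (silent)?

Codon 1: AGG (Arg) → GGG (Gly) — missense.
Codon 2: GCU (Ala) → GGU (Gly) — missense.
Codon 3: CUC (Leu) → AUC (Ile) — missense.
Codon 4: AGA (Arg) → AGU (Ser) — missense.
Codon 5: GAA (Glu) → GAG (Glu) — synonymous.
Synonymous: 1 of 5.

1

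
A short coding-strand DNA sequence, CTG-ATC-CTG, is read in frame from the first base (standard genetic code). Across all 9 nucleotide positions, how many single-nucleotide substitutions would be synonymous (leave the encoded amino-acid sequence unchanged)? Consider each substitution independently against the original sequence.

Codon 1 (CTG, Leu): 4 synonymous substitutions.
Codon 2 (ATC, Ile): 2 synonymous substitutions.
Codon 3 (CTG, Leu): 4 synonymous substitutions.
Total: 4 + 2 + 4 = 10.

10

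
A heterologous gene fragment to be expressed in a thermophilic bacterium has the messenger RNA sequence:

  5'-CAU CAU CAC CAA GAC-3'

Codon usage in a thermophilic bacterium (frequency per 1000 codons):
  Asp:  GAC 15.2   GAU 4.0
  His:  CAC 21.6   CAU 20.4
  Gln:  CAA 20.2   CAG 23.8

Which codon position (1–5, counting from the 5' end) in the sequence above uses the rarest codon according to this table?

Codon 1 CAU (His): 20.4 per 1000.
Codon 2 CAU (His): 20.4 per 1000.
Codon 3 CAC (His): 21.6 per 1000.
Codon 4 CAA (Gln): 20.2 per 1000.
Codon 5 GAC (Asp): 15.2 per 1000.
Lowest frequency is 15.2 at codon 5.

5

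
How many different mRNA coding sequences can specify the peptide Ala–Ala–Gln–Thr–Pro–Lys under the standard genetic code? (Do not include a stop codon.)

Ala: 4 codons.
Ala: 4 codons.
Gln: 2 codons.
Thr: 4 codons.
Pro: 4 codons.
Lys: 2 codons.
4 × 4 × 2 × 4 × 4 × 2 = 1024.

1024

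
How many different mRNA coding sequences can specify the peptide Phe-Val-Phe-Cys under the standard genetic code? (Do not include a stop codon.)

Phe: 2 codons.
Val: 4 codons.
Phe: 2 codons.
Cys: 2 codons.
2 × 4 × 2 × 2 = 32.

32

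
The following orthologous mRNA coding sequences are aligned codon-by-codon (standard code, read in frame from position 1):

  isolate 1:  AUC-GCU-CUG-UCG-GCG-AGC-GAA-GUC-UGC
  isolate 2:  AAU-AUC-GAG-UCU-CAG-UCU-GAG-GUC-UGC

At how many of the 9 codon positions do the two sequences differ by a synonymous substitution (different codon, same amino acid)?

Codon 1: AUC Ile / AAU Asn — nonsynonymous.
Codon 2: GCU Ala / AUC Ile — nonsynonymous.
Codon 3: CUG Leu / GAG Glu — nonsynonymous.
Codon 4: UCG Ser / UCU Ser — synonymous.
Codon 5: GCG Ala / CAG Gln — nonsynonymous.
Codon 6: AGC Ser / UCU Ser — synonymous.
Codon 7: GAA Glu / GAG Glu — synonymous.
Codon 8: GUC Val / GUC Val — identical.
Codon 9: UGC Cys / UGC Cys — identical.
Synonymous differences: 3.

3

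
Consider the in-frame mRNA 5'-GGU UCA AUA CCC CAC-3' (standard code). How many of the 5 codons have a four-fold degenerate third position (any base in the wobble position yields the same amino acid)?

Codon 1 GGU (Gly): third position 4-fold.
Codon 2 UCA (Ser): third position 4-fold.
Codon 3 AUA (Ile): third position 3-fold.
Codon 4 CCC (Pro): third position 4-fold.
Codon 5 CAC (His): third position 2-fold.
Four-fold degenerate third positions: 3.

3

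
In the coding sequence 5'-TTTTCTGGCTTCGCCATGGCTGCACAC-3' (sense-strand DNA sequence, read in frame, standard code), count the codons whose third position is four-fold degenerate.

Codon 1 TTT (Phe): third position 2-fold.
Codon 2 TCT (Ser): third position 4-fold.
Codon 3 GGC (Gly): third position 4-fold.
Codon 4 TTC (Phe): third position 2-fold.
Codon 5 GCC (Ala): third position 4-fold.
Codon 6 ATG (Met): third position 1-fold.
Codon 7 GCT (Ala): third position 4-fold.
Codon 8 GCA (Ala): third position 4-fold.
Codon 9 CAC (His): third position 2-fold.
Four-fold degenerate third positions: 5.

5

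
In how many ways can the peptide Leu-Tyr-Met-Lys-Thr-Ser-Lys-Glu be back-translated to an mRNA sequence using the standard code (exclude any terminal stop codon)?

Leu: 6 codons.
Tyr: 2 codons.
Met: 1 codon.
Lys: 2 codons.
Thr: 4 codons.
Ser: 6 codons.
Lys: 2 codons.
Glu: 2 codons.
6 × 2 × 1 × 2 × 4 × 6 × 2 × 2 = 2304.

2304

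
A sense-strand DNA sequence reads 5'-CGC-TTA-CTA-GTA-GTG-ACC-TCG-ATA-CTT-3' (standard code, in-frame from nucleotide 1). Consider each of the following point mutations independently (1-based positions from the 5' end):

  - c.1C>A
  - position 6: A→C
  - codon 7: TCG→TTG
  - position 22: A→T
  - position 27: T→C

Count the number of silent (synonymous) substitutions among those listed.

Codon 1: CGC (Arg) → AGC (Ser) — missense.
Codon 2: TTA (Leu) → TTC (Phe) — missense.
Codon 7: TCG (Ser) → TTG (Leu) — missense.
Codon 8: ATA (Ile) → TTA (Leu) — missense.
Codon 9: CTT (Leu) → CTC (Leu) — synonymous.
Synonymous: 1 of 5.

1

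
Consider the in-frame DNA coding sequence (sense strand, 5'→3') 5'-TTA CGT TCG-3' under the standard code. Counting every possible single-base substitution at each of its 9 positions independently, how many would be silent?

8

Codon 1 (TTA, Leu): 2 synonymous substitutions.
Codon 2 (CGT, Arg): 3 synonymous substitutions.
Codon 3 (TCG, Ser): 3 synonymous substitutions.
Total: 2 + 3 + 3 = 8.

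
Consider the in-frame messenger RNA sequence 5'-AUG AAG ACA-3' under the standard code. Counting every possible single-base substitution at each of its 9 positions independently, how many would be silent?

4

Codon 1 (AUG, Met): 0 synonymous substitutions.
Codon 2 (AAG, Lys): 1 synonymous substitution.
Codon 3 (ACA, Thr): 3 synonymous substitutions.
Total: 0 + 1 + 3 = 4.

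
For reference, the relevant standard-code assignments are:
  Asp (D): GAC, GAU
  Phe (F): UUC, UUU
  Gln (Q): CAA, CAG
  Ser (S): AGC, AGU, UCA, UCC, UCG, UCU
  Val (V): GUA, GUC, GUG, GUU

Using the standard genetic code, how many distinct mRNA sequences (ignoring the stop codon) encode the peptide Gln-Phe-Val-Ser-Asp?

192

Gln: 2 codons.
Phe: 2 codons.
Val: 4 codons.
Ser: 6 codons.
Asp: 2 codons.
2 × 2 × 4 × 6 × 2 = 192.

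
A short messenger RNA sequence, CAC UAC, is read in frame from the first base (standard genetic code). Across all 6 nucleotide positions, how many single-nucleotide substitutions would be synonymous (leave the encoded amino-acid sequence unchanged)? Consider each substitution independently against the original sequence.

2

Codon 1 (CAC, His): 1 synonymous substitution.
Codon 2 (UAC, Tyr): 1 synonymous substitution.
Total: 1 + 1 = 2.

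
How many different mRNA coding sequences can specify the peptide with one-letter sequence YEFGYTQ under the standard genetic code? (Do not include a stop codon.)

Tyr: 2 codons.
Glu: 2 codons.
Phe: 2 codons.
Gly: 4 codons.
Tyr: 2 codons.
Thr: 4 codons.
Gln: 2 codons.
2 × 2 × 2 × 4 × 2 × 4 × 2 = 512.

512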